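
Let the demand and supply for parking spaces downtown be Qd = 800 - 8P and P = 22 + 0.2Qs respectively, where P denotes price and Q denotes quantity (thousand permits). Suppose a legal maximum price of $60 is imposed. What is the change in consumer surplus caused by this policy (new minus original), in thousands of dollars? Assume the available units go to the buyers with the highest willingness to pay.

1743.75

Rearranging supply gives Qs = 5P - 110. Equilibrium: 800 - 8P = 5P - 110, so 910 = 13P and P* = 70, Q* = 240.
Since 60 < 70, the ceiling is binding.
At P = 60: Qd = 800 - 8·60 = 320 and Qs = 5·60 - 110 = 190.
Consumer surplus without the control is ½ · (100 - 70) · 240 = 3600.
With the ceiling, 190 units are sold at 60 (assume they go to the highest-value buyers). The demand price at Q = 190 is 76.25, so CS = ½ · [(100 - 60) + (76.25 - 60)] · 190 = 5343.75.
Change in consumer surplus = 5343.75 - 3600 = 1743.75.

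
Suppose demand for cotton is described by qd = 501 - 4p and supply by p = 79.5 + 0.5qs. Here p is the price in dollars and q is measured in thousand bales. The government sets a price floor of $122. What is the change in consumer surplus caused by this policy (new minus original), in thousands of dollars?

Rearranging supply gives qs = 2p - 159. Without the control the market clears where 501 - 4p = 2p - 159, i.e. p* = 110 and q* = 61.
Since 122 > 110, the floor is binding.
At p = 122: qd = 501 - 4·122 = 13 and qs = 2·122 - 159 = 85.
Consumer surplus without the control is ½ · (125.25 - 110) · 61 = 465.125.
With the floor, consumers buy 13 units at 122, so CS = ½ · (125.25 - 122) · 13 = 21.125.
Change in consumer surplus = 21.125 - 465.125 = -444.

-444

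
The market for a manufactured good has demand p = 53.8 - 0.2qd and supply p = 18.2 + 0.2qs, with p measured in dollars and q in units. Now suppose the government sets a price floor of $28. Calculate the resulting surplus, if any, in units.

Rearranging demand gives qd = 269 - 5p; rearranging supply gives qs = 5p - 91. Equilibrium: 269 - 5p = 5p - 91, so 360 = 10p and p* = 36, q* = 89.
The floor of 28 is below the equilibrium price 36, so it is not binding; the market clears at p* = 36, q* = 89.
Since the control does not bind, there is no surplus.

0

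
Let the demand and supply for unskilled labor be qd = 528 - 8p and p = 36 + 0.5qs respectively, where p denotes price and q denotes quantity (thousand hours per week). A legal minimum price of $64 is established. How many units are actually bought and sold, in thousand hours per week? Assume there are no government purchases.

Rearranging supply gives qs = 2p - 72. Equilibrium: 528 - 8p = 2p - 72, so 600 = 10p and p* = 60, q* = 48.
Because the floor (64) lies above the market-clearing price, it is binding.
At p = 64: qd = 528 - 8·64 = 16 and qs = 2·64 - 72 = 56.
The quantity actually transacted is the short side, demand: 16.

16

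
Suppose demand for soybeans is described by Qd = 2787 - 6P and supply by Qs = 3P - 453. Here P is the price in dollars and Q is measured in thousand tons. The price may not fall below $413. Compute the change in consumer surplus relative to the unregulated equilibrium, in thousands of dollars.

Equilibrium: 2787 - 6P = 3P - 453, so 3240 = 9P and P* = 360, Q* = 627.
Because the floor (413) lies above the market-clearing price, it is binding.
At P = 413: Qd = 2787 - 6·413 = 309 and Qs = 3·413 - 453 = 786.
Consumer surplus without the control is ½ · (464.5 - 360) · 627 = 32760.75.
With the floor, consumers buy 309 units at 413, so CS = ½ · (464.5 - 413) · 309 = 7956.75.
Change in consumer surplus = 7956.75 - 32760.75 = -24804.

-24804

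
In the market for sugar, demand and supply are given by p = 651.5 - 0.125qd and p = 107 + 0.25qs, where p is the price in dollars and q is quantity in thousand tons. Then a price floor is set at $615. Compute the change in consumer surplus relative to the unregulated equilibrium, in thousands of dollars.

Rearranging demand gives qd = 5212 - 8p; rearranging supply gives qs = 4p - 428. Setting quantity demanded equal to quantity supplied, 5212 - 8p = 4p - 428, gives p* = 470 and q* = 1452.
Since 615 > 470, the floor is binding.
At p = 615: qd = 5212 - 8·615 = 292 and qs = 4·615 - 428 = 2032.
Consumer surplus without the control is ½ · (651.5 - 470) · 1452 = 131769.
With the floor, consumers buy 292 units at 615, so CS = ½ · (651.5 - 615) · 292 = 5329.
Change in consumer surplus = 5329 - 131769 = -126440.

-126440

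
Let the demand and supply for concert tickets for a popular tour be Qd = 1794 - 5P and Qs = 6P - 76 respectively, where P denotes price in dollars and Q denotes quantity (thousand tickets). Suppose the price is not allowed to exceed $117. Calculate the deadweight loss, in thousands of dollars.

Setting quantity demanded equal to quantity supplied, 1794 - 5P = 6P - 76, gives P* = 170 and Q* = 944.
Because the ceiling (117) lies below the market-clearing price, it is binding.
At P = 117: Qd = 1794 - 5·117 = 1209 and Qs = 6·117 - 76 = 626.
Quantity traded falls to 626. At Q = 626 the demand price is (1794 - 626)/5 = 233.6 and the supply price is (76 + 626)/6 = 117.
Deadweight loss = ½ · (233.6 - 117) · (944 - 626) = ½ · 116.6 · 318 = 18539.4.

18539.4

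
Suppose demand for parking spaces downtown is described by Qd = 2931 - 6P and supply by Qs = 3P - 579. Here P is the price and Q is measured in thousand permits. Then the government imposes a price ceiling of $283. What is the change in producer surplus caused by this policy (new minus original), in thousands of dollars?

Without the control the market clears where 2931 - 6P = 3P - 579, i.e. P* = 390 and Q* = 591.
The ceiling of 283 is below the equilibrium price 390, so it binds.
At P = 283: Qd = 2931 - 6·283 = 1233 and Qs = 3·283 - 579 = 270.
Producer surplus without the control is ½ · (390 - 193) · 591 = 58213.5.
With the ceiling, producers sell 270 units at 283, so PS = ½ · (283 - 193) · 270 = 12150.
Change in producer surplus = 12150 - 58213.5 = -46063.5.

-46063.5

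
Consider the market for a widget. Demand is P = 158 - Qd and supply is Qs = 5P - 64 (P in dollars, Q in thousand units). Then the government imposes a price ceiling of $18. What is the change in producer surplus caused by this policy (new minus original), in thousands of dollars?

Rearranging demand gives Qd = 158 - P. Without the control the market clears where 158 - P = 5P - 64, i.e. P* = 37 and Q* = 121.
The ceiling of 18 is below the equilibrium price 37, so it binds.
At P = 18: Qd = 158 - 18 = 140 and Qs = 5·18 - 64 = 26.
Producer surplus without the control is ½ · (37 - 12.8) · 121 = 1464.1.
With the ceiling, producers sell 26 units at 18, so PS = ½ · (18 - 12.8) · 26 = 67.6.
Change in producer surplus = 67.6 - 1464.1 = -1396.5.

-1396.5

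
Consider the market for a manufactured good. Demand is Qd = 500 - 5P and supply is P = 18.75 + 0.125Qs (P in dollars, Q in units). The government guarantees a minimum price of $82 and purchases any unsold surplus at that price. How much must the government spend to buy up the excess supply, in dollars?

34112

Rearranging supply gives Qs = 8P - 150. Equilibrium: 500 - 5P = 8P - 150, so 650 = 13P and P* = 50, Q* = 250.
The floor of 82 is above the equilibrium price 50, so it binds.
At P = 82: Qd = 500 - 5·82 = 90 and Qs = 8·82 - 150 = 506.
Surplus = Qs - Qd = 416.
Government expenditure = surplus × support price = 416 × 82 = 34112.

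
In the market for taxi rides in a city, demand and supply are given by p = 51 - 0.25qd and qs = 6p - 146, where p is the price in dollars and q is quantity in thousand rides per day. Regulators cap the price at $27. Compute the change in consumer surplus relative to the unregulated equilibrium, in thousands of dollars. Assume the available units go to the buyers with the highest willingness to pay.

-160

Rearranging demand gives qd = 204 - 4p. Setting quantity demanded equal to quantity supplied, 204 - 4p = 6p - 146, gives p* = 35 and q* = 64.
Since 27 < 35, the ceiling is binding.
At p = 27: qd = 204 - 4·27 = 96 and qs = 6·27 - 146 = 16.
Consumer surplus without the control is ½ · (51 - 35) · 64 = 512.
With the ceiling, 16 units are sold at 27 (assume they go to the highest-value buyers). The demand price at q = 16 is 47, so CS = ½ · [(51 - 27) + (47 - 27)] · 16 = 352.
Change in consumer surplus = 352 - 512 = -160.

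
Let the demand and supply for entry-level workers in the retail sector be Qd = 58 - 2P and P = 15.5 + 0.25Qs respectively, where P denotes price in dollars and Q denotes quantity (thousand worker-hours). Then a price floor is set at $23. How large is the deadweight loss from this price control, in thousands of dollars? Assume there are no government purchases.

13.5

Rearranging supply gives Qs = 4P - 62. Equilibrium: 58 - 2P = 4P - 62, so 120 = 6P and P* = 20, Q* = 18.
The floor of 23 is above the equilibrium price 20, so it binds.
At P = 23: Qd = 58 - 2·23 = 12 and Qs = 4·23 - 62 = 30.
Quantity traded falls to 12. At Q = 12 the demand price is (58 - 12)/2 = 23 and the supply price is (62 + 12)/4 = 18.5.
Deadweight loss = ½ · (23 - 18.5) · (18 - 12) = ½ · 4.5 · 6 = 13.5.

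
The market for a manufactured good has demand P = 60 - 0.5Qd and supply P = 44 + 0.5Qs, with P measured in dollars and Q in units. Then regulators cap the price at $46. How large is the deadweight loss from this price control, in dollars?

72

Rearranging demand gives Qd = 120 - 2P; rearranging supply gives Qs = 2P - 88. Setting quantity demanded equal to quantity supplied, 120 - 2P = 2P - 88, gives P* = 52 and Q* = 16.
The ceiling of 46 is below the equilibrium price 52, so it binds.
At P = 46: Qd = 120 - 2·46 = 28 and Qs = 2·46 - 88 = 4.
Quantity traded falls to 4. At Q = 4 the demand price is (120 - 4)/2 = 58 and the supply price is (88 + 4)/2 = 46.
Deadweight loss = ½ · (58 - 46) · (16 - 4) = ½ · 12 · 12 = 72.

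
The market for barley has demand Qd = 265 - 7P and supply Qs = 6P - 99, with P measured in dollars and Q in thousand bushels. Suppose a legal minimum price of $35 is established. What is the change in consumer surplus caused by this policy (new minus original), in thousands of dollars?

In a free market, 265 - 7P = 6P - 99 gives the equilibrium P* = 28, Q* = 69.
Because the floor (35) lies above the market-clearing price, it is binding.
At P = 35: Qd = 265 - 7·35 = 20 and Qs = 6·35 - 99 = 111.
Consumer surplus without the control is ½ · (265/7 - 28) · 69 = 4761/14.
With the floor, consumers buy 20 units at 35, so CS = ½ · (265/7 - 35) · 20 = 200/7.
Change in consumer surplus = 200/7 - 4761/14 = -311.5.

-311.5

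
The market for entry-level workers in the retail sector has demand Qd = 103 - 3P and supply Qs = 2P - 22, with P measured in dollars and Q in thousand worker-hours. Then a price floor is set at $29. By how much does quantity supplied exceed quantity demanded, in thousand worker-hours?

Setting quantity demanded equal to quantity supplied, 103 - 3P = 2P - 22, gives P* = 25 and Q* = 28.
Since 29 > 25, the floor is binding.
At P = 29: Qd = 103 - 3·29 = 16 and Qs = 2·29 - 22 = 36.
Surplus = Qs - Qd = 36 - 16 = 20.

20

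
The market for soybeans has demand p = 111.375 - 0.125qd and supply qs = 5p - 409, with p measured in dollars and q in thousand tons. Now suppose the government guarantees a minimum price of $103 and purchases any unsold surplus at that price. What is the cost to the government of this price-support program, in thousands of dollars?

4017

Rearranging demand gives qd = 891 - 8p. Without the control the market clears where 891 - 8p = 5p - 409, i.e. p* = 100 and q* = 91.
Since 103 > 100, the floor is binding.
At p = 103: qd = 891 - 8·103 = 67 and qs = 5·103 - 409 = 106.
Surplus = qs - qd = 39.
Government expenditure = surplus × support price = 39 × 103 = 4017.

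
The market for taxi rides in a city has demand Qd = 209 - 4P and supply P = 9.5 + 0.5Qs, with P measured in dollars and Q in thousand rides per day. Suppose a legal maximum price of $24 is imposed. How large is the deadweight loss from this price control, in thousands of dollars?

Rearranging supply gives Qs = 2P - 19. In a free market, 209 - 4P = 2P - 19 gives the equilibrium P* = 38, Q* = 57.
Because the ceiling (24) lies below the market-clearing price, it is binding.
At P = 24: Qd = 209 - 4·24 = 113 and Qs = 2·24 - 19 = 29.
Quantity traded falls to 29. At Q = 29 the demand price is (209 - 29)/4 = 45 and the supply price is (19 + 29)/2 = 24.
Deadweight loss = ½ · (45 - 24) · (57 - 29) = ½ · 21 · 28 = 294.

294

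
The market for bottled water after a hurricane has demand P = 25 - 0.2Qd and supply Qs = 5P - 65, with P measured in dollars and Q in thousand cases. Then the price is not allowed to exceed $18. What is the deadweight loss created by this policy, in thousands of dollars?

5

Rearranging demand gives Qd = 125 - 5P. Setting quantity demanded equal to quantity supplied, 125 - 5P = 5P - 65, gives P* = 19 and Q* = 30.
The ceiling of 18 is below the equilibrium price 19, so it binds.
At P = 18: Qd = 125 - 5·18 = 35 and Qs = 5·18 - 65 = 25.
Quantity traded falls to 25. At Q = 25 the demand price is (125 - 25)/5 = 20 and the supply price is (65 + 25)/5 = 18.
Deadweight loss = ½ · (20 - 18) · (30 - 25) = ½ · 2 · 5 = 5.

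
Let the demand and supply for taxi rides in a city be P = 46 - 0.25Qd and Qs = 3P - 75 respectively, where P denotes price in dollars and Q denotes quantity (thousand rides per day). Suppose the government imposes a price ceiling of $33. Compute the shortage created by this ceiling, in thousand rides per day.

Rearranging demand gives Qd = 184 - 4P. Setting quantity demanded equal to quantity supplied, 184 - 4P = 3P - 75, gives P* = 37 and Q* = 36.
Since 33 < 37, the ceiling is binding.
At P = 33: Qd = 184 - 4·33 = 52 and Qs = 3·33 - 75 = 24.
Shortage = Qd - Qs = 52 - 24 = 28.

28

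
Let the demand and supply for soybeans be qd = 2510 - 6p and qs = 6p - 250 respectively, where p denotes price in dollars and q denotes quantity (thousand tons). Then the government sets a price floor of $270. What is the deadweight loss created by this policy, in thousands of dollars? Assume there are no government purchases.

Without the control the market clears where 2510 - 6p = 6p - 250, i.e. p* = 230 and q* = 1130.
Because the floor (270) lies above the market-clearing price, it is binding.
At p = 270: qd = 2510 - 6·270 = 890 and qs = 6·270 - 250 = 1370.
Quantity traded falls to 890. At q = 890 the demand price is (2510 - 890)/6 = 270 and the supply price is (250 + 890)/6 = 190.
Deadweight loss = ½ · (270 - 190) · (1130 - 890) = ½ · 80 · 240 = 9600.

9600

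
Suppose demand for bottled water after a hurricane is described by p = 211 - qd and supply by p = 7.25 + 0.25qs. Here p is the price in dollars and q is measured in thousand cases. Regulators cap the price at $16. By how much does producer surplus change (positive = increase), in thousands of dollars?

-3168

Rearranging demand gives qd = 211 - p; rearranging supply gives qs = 4p - 29. Equilibrium: 211 - p = 4p - 29, so 240 = 5p and p* = 48, q* = 163.
Because the ceiling (16) lies below the market-clearing price, it is binding.
At p = 16: qd = 211 - 16 = 195 and qs = 4·16 - 29 = 35.
Producer surplus without the control is ½ · (48 - 7.25) · 163 = 3321.125.
With the ceiling, producers sell 35 units at 16, so PS = ½ · (16 - 7.25) · 35 = 153.125.
Change in producer surplus = 153.125 - 3321.125 = -3168.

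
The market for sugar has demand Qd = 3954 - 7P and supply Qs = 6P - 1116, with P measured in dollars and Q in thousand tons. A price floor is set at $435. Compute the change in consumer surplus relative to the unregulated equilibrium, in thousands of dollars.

-47992.5

Setting quantity demanded equal to quantity supplied, 3954 - 7P = 6P - 1116, gives P* = 390 and Q* = 1224.
Since 435 > 390, the floor is binding.
At P = 435: Qd = 3954 - 7·435 = 909 and Qs = 6·435 - 1116 = 1494.
Consumer surplus without the control is ½ · (3954/7 - 390) · 1224 = 749088/7.
With the floor, consumers buy 909 units at 435, so CS = ½ · (3954/7 - 435) · 909 = 826281/14.
Change in consumer surplus = 826281/14 - 749088/7 = -47992.5.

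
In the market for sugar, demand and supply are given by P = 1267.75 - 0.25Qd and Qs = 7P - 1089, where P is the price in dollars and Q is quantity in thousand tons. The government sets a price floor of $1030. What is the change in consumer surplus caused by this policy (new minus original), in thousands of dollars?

Rearranging demand gives Qd = 5071 - 4P. Without the control the market clears where 5071 - 4P = 7P - 1089, i.e. P* = 560 and Q* = 2831.
Since 1030 > 560, the floor is binding.
At P = 1030: Qd = 5071 - 4·1030 = 951 and Qs = 7·1030 - 1089 = 6121.
Consumer surplus without the control is ½ · (1267.75 - 560) · 2831 = 1001820.125.
With the floor, consumers buy 951 units at 1030, so CS = ½ · (1267.75 - 1030) · 951 = 113050.125.
Change in consumer surplus = 113050.125 - 1001820.125 = -888770.

-888770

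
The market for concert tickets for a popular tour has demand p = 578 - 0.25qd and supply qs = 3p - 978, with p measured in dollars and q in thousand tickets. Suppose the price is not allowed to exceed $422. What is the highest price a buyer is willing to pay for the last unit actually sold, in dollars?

Rearranging demand gives qd = 2312 - 4p. Without the control the market clears where 2312 - 4p = 3p - 978, i.e. p* = 470 and q* = 432.
Since 422 < 470, the ceiling is binding.
At p = 422: qd = 2312 - 4·422 = 624 and qs = 3·422 - 978 = 288.
Only 288 units reach the market. On the demand curve, the marginal buyer's willingness to pay at q = 288 is (2312 - 288)/4 = 506.

506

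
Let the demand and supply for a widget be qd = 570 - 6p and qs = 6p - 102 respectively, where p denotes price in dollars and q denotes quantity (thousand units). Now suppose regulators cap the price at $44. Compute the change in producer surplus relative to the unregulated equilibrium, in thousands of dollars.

Equilibrium: 570 - 6p = 6p - 102, so 672 = 12p and p* = 56, q* = 234.
The ceiling of 44 is below the equilibrium price 56, so it binds.
At p = 44: qd = 570 - 6·44 = 306 and qs = 6·44 - 102 = 162.
Producer surplus without the control is ½ · (56 - 17) · 234 = 4563.
With the ceiling, producers sell 162 units at 44, so PS = ½ · (44 - 17) · 162 = 2187.
Change in producer surplus = 2187 - 4563 = -2376.

-2376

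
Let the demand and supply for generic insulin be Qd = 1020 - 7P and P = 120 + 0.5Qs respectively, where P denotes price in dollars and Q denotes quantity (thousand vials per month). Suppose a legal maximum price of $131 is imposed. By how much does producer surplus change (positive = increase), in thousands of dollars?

-279

Rearranging supply gives Qs = 2P - 240. Without the control the market clears where 1020 - 7P = 2P - 240, i.e. P* = 140 and Q* = 40.
Because the ceiling (131) lies below the market-clearing price, it is binding.
At P = 131: Qd = 1020 - 7·131 = 103 and Qs = 2·131 - 240 = 22.
Producer surplus without the control is ½ · (140 - 120) · 40 = 400.
With the ceiling, producers sell 22 units at 131, so PS = ½ · (131 - 120) · 22 = 121.
Change in producer surplus = 121 - 400 = -279.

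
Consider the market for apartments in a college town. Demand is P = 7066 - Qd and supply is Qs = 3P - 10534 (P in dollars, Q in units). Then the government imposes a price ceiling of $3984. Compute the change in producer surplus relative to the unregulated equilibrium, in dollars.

-849472

Rearranging demand gives Qd = 7066 - P. Setting quantity demanded equal to quantity supplied, 7066 - P = 3P - 10534, gives P* = 4400 and Q* = 2666.
The ceiling of 3984 is below the equilibrium price 4400, so it binds.
At P = 3984: Qd = 7066 - 3984 = 3082 and Qs = 3·3984 - 10534 = 1418.
Producer surplus without the control is ½ · (4400 - 10534/3) · 2666 = 3553778/3.
With the ceiling, producers sell 1418 units at 3984, so PS = ½ · (3984 - 10534/3) · 1418 = 1005362/3.
Change in producer surplus = 1005362/3 - 3553778/3 = -849472.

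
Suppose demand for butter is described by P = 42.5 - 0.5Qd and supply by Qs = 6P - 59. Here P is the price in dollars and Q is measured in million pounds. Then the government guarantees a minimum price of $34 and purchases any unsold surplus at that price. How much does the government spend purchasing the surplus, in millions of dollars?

Rearranging demand gives Qd = 85 - 2P. Without the control the market clears where 85 - 2P = 6P - 59, i.e. P* = 18 and Q* = 49.
Because the floor (34) lies above the market-clearing price, it is binding.
At P = 34: Qd = 85 - 2·34 = 17 and Qs = 6·34 - 59 = 145.
Surplus = Qs - Qd = 128.
Government expenditure = surplus × support price = 128 × 34 = 4352.

4352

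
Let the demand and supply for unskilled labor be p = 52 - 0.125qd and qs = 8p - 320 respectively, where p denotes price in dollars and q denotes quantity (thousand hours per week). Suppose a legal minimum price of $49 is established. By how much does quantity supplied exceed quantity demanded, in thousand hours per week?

48

Rearranging demand gives qd = 416 - 8p. Equilibrium: 416 - 8p = 8p - 320, so 736 = 16p and p* = 46, q* = 48.
Because the floor (49) lies above the market-clearing price, it is binding.
At p = 49: qd = 416 - 8·49 = 24 and qs = 8·49 - 320 = 72.
Surplus = qs - qd = 72 - 24 = 48.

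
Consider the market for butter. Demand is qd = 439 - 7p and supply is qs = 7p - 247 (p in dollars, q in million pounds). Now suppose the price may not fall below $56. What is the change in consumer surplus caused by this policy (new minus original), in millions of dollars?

Setting quantity demanded equal to quantity supplied, 439 - 7p = 7p - 247, gives p* = 49 and q* = 96.
Because the floor (56) lies above the market-clearing price, it is binding.
At p = 56: qd = 439 - 7·56 = 47 and qs = 7·56 - 247 = 145.
Consumer surplus without the control is ½ · (439/7 - 49) · 96 = 4608/7.
With the floor, consumers buy 47 units at 56, so CS = ½ · (439/7 - 56) · 47 = 2209/14.
Change in consumer surplus = 2209/14 - 4608/7 = -500.5.

-500.5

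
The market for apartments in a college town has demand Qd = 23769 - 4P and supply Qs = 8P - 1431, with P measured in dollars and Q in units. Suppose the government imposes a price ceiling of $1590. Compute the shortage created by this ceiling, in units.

6120

In a free market, 23769 - 4P = 8P - 1431 gives the equilibrium P* = 2100, Q* = 15369.
Since 1590 < 2100, the ceiling is binding.
At P = 1590: Qd = 23769 - 4·1590 = 17409 and Qs = 8·1590 - 1431 = 11289.
Shortage = Qd - Qs = 17409 - 11289 = 6120.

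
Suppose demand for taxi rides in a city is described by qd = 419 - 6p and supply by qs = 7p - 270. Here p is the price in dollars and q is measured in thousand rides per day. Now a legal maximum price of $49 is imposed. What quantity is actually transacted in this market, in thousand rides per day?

Without the control the market clears where 419 - 6p = 7p - 270, i.e. p* = 53 and q* = 101.
Because the ceiling (49) lies below the market-clearing price, it is binding.
At p = 49: qd = 419 - 6·49 = 125 and qs = 7·49 - 270 = 73.
The quantity actually transacted is the short side, supply: 73.

73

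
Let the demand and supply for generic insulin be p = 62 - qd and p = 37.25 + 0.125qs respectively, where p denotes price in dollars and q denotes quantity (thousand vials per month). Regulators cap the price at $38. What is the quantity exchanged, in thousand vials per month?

Rearranging demand gives qd = 62 - p; rearranging supply gives qs = 8p - 298. Setting quantity demanded equal to quantity supplied, 62 - p = 8p - 298, gives p* = 40 and q* = 22.
Because the ceiling (38) lies below the market-clearing price, it is binding.
At p = 38: qd = 62 - 38 = 24 and qs = 8·38 - 298 = 6.
The quantity actually transacted is the short side, supply: 6.

6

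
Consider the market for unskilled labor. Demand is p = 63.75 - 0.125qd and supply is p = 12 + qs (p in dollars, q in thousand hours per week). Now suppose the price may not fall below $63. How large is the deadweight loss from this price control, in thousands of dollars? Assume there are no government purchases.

Rearranging demand gives qd = 510 - 8p; rearranging supply gives qs = p - 12. Setting quantity demanded equal to quantity supplied, 510 - 8p = p - 12, gives p* = 58 and q* = 46.
The floor of 63 is above the equilibrium price 58, so it binds.
At p = 63: qd = 510 - 8·63 = 6 and qs = 63 - 12 = 51.
Quantity traded falls to 6. At q = 6 the demand price is (510 - 6)/8 = 63 and the supply price is 12 + 6 = 18.
Deadweight loss = ½ · (63 - 18) · (46 - 6) = ½ · 45 · 40 = 900.

900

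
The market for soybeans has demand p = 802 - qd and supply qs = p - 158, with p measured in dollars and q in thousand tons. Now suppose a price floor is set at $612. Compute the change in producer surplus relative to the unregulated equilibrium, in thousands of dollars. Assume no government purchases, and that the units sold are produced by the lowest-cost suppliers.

Rearranging demand gives qd = 802 - p. Setting quantity demanded equal to quantity supplied, 802 - p = p - 158, gives p* = 480 and q* = 322.
Because the floor (612) lies above the market-clearing price, it is binding.
At p = 612: qd = 802 - 612 = 190 and qs = 612 - 158 = 454.
Producer surplus without the control is ½ · (480 - 158) · 322 = 51842.
With the floor, 190 units are sold at 612. The supply price at q = 190 is 348, so PS = ½ · [(612 - 158) + (612 - 348)] · 190 = 68210.
Change in producer surplus = 68210 - 51842 = 16368.

16368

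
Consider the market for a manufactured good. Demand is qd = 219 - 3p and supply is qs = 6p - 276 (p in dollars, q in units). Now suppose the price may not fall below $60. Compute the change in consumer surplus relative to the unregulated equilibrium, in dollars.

Setting quantity demanded equal to quantity supplied, 219 - 3p = 6p - 276, gives p* = 55 and q* = 54.
Because the floor (60) lies above the market-clearing price, it is binding.
At p = 60: qd = 219 - 3·60 = 39 and qs = 6·60 - 276 = 84.
Consumer surplus without the control is ½ · (73 - 55) · 54 = 486.
With the floor, consumers buy 39 units at 60, so CS = ½ · (73 - 60) · 39 = 253.5.
Change in consumer surplus = 253.5 - 486 = -232.5.

-232.5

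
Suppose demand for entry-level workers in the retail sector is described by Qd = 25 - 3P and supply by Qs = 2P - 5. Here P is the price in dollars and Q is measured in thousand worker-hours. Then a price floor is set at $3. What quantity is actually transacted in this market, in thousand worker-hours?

7

In a free market, 25 - 3P = 2P - 5 gives the equilibrium P* = 6, Q* = 7.
The floor of 3 is below the equilibrium price 6, so it is not binding; the market clears at P* = 6, Q* = 7.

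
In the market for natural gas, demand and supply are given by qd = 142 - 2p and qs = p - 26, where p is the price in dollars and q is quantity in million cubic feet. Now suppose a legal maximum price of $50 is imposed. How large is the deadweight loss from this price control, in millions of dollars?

In a free market, 142 - 2p = p - 26 gives the equilibrium p* = 56, q* = 30.
The ceiling of 50 is below the equilibrium price 56, so it binds.
At p = 50: qd = 142 - 2·50 = 42 and qs = 50 - 26 = 24.
Quantity traded falls to 24. At q = 24 the demand price is (142 - 24)/2 = 59 and the supply price is 26 + 24 = 50.
Deadweight loss = ½ · (59 - 50) · (30 - 24) = ½ · 9 · 6 = 27.

27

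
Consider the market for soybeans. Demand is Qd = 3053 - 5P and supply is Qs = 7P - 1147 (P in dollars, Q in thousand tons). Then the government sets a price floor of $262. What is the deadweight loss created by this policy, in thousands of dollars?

0

Setting quantity demanded equal to quantity supplied, 3053 - 5P = 7P - 1147, gives P* = 350 and Q* = 1303.
Since 262 is below P* = 350, the floor does not bind and the free-market outcome prevails.
Since the control does not bind, no trades are prevented and deadweight loss is zero.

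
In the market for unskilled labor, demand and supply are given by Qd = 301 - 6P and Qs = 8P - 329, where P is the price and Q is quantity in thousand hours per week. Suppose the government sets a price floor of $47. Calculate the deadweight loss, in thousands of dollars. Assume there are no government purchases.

In a free market, 301 - 6P = 8P - 329 gives the equilibrium P* = 45, Q* = 31.
The floor of 47 is above the equilibrium price 45, so it binds.
At P = 47: Qd = 301 - 6·47 = 19 and Qs = 8·47 - 329 = 47.
Quantity traded falls to 19. At Q = 19 the demand price is (301 - 19)/6 = 47 and the supply price is (329 + 19)/8 = 43.5.
Deadweight loss = ½ · (47 - 43.5) · (31 - 19) = ½ · 3.5 · 12 = 21.

21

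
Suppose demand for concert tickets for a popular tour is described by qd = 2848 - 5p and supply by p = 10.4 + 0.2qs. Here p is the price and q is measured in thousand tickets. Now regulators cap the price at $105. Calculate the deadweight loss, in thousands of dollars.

Rearranging supply gives qs = 5p - 52. Equilibrium: 2848 - 5p = 5p - 52, so 2900 = 10p and p* = 290, q* = 1398.
Because the ceiling (105) lies below the market-clearing price, it is binding.
At p = 105: qd = 2848 - 5·105 = 2323 and qs = 5·105 - 52 = 473.
Quantity traded falls to 473. At q = 473 the demand price is (2848 - 473)/5 = 475 and the supply price is (52 + 473)/5 = 105.
Deadweight loss = ½ · (475 - 105) · (1398 - 473) = ½ · 370 · 925 = 171125.

171125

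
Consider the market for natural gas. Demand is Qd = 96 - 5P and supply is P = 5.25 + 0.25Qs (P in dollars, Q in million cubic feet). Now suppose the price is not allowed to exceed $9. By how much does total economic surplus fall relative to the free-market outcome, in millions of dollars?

Rearranging supply gives Qs = 4P - 21. Equilibrium: 96 - 5P = 4P - 21, so 117 = 9P and P* = 13, Q* = 31.
The ceiling of 9 is below the equilibrium price 13, so it binds.
At P = 9: Qd = 96 - 5·9 = 51 and Qs = 4·9 - 21 = 15.
Quantity traded falls to 15. At Q = 15 the demand price is (96 - 15)/5 = 16.2 and the supply price is (21 + 15)/4 = 9.
Deadweight loss = ½ · (16.2 - 9) · (31 - 15) = ½ · 7.2 · 16 = 57.6.

57.6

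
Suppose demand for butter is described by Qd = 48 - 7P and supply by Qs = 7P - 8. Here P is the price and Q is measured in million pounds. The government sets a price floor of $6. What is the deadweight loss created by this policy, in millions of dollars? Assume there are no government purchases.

28

In a free market, 48 - 7P = 7P - 8 gives the equilibrium P* = 4, Q* = 20.
Because the floor (6) lies above the market-clearing price, it is binding.
At P = 6: Qd = 48 - 7·6 = 6 and Qs = 7·6 - 8 = 34.
Quantity traded falls to 6. At Q = 6 the demand price is (48 - 6)/7 = 6 and the supply price is (8 + 6)/7 = 2.
Deadweight loss = ½ · (6 - 2) · (20 - 6) = ½ · 4 · 14 = 28.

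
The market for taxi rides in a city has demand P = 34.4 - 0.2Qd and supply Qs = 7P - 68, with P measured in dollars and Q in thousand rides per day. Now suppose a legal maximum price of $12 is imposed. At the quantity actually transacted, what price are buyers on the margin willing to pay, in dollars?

31.2

Rearranging demand gives Qd = 172 - 5P. Without the control the market clears where 172 - 5P = 7P - 68, i.e. P* = 20 and Q* = 72.
The ceiling of 12 is below the equilibrium price 20, so it binds.
At P = 12: Qd = 172 - 5·12 = 112 and Qs = 7·12 - 68 = 16.
Only 16 units reach the market. On the demand curve, the marginal buyer's willingness to pay at Q = 16 is (172 - 16)/5 = 31.2.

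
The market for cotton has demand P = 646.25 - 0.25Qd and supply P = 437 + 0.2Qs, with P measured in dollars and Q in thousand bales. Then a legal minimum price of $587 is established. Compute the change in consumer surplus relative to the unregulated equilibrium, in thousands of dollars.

-20007

Rearranging demand gives Qd = 2585 - 4P; rearranging supply gives Qs = 5P - 2185. Without the control the market clears where 2585 - 4P = 5P - 2185, i.e. P* = 530 and Q* = 465.
Because the floor (587) lies above the market-clearing price, it is binding.
At P = 587: Qd = 2585 - 4·587 = 237 and Qs = 5·587 - 2185 = 750.
Consumer surplus without the control is ½ · (646.25 - 530) · 465 = 27028.125.
With the floor, consumers buy 237 units at 587, so CS = ½ · (646.25 - 587) · 237 = 7021.125.
Change in consumer surplus = 7021.125 - 27028.125 = -20007.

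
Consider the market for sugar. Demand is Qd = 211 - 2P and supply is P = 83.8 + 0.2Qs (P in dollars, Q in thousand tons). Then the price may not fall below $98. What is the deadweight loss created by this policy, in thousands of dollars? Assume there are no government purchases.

89.6

Rearranging supply gives Qs = 5P - 419. Equilibrium: 211 - 2P = 5P - 419, so 630 = 7P and P* = 90, Q* = 31.
Since 98 > 90, the floor is binding.
At P = 98: Qd = 211 - 2·98 = 15 and Qs = 5·98 - 419 = 71.
Quantity traded falls to 15. At Q = 15 the demand price is (211 - 15)/2 = 98 and the supply price is (419 + 15)/5 = 86.8.
Deadweight loss = ½ · (98 - 86.8) · (31 - 15) = ½ · 11.2 · 16 = 89.6.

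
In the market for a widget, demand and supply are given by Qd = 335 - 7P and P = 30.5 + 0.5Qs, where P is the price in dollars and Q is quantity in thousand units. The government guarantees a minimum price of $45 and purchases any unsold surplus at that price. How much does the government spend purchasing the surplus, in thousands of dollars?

Rearranging supply gives Qs = 2P - 61. Equilibrium: 335 - 7P = 2P - 61, so 396 = 9P and P* = 44, Q* = 27.
The floor of 45 is above the equilibrium price 44, so it binds.
At P = 45: Qd = 335 - 7·45 = 20 and Qs = 2·45 - 61 = 29.
Surplus = Qs - Qd = 9.
Government expenditure = surplus × support price = 9 × 45 = 405.

405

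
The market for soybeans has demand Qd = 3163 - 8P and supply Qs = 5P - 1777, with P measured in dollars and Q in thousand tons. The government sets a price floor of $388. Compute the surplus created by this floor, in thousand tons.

104

Without the control the market clears where 3163 - 8P = 5P - 1777, i.e. P* = 380 and Q* = 123.
The floor of 388 is above the equilibrium price 380, so it binds.
At P = 388: Qd = 3163 - 8·388 = 59 and Qs = 5·388 - 1777 = 163.
Surplus = Qs - Qd = 163 - 59 = 104.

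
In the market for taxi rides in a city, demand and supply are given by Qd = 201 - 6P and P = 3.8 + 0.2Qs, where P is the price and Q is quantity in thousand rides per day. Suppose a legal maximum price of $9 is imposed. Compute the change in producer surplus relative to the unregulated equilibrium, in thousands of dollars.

Rearranging supply gives Qs = 5P - 19. Without the control the market clears where 201 - 6P = 5P - 19, i.e. P* = 20 and Q* = 81.
Since 9 < 20, the ceiling is binding.
At P = 9: Qd = 201 - 6·9 = 147 and Qs = 5·9 - 19 = 26.
Producer surplus without the control is ½ · (20 - 3.8) · 81 = 656.1.
With the ceiling, producers sell 26 units at 9, so PS = ½ · (9 - 3.8) · 26 = 67.6.
Change in producer surplus = 67.6 - 656.1 = -588.5.

-588.5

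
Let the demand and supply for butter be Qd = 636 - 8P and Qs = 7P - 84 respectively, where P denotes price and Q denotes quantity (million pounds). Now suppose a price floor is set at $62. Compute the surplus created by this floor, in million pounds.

210

Equilibrium: 636 - 8P = 7P - 84, so 720 = 15P and P* = 48, Q* = 252.
Since 62 > 48, the floor is binding.
At P = 62: Qd = 636 - 8·62 = 140 and Qs = 7·62 - 84 = 350.
Surplus = Qs - Qd = 350 - 140 = 210.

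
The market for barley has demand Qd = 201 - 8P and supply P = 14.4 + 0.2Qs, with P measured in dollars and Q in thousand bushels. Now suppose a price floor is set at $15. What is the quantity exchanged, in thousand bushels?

33

Rearranging supply gives Qs = 5P - 72. Setting quantity demanded equal to quantity supplied, 201 - 8P = 5P - 72, gives P* = 21 and Q* = 33.
The floor of 15 is below the equilibrium price 21, so it is not binding; the market clears at P* = 21, Q* = 33.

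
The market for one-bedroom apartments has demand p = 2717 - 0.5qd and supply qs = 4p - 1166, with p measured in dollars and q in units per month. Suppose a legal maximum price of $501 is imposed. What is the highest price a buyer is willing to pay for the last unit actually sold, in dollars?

2298

Rearranging demand gives qd = 5434 - 2p. Equilibrium: 5434 - 2p = 4p - 1166, so 6600 = 6p and p* = 1100, q* = 3234.
The ceiling of 501 is below the equilibrium price 1100, so it binds.
At p = 501: qd = 5434 - 2·501 = 4432 and qs = 4·501 - 1166 = 838.
Only 838 units reach the market. On the demand curve, the marginal buyer's willingness to pay at q = 838 is (5434 - 838)/2 = 2298.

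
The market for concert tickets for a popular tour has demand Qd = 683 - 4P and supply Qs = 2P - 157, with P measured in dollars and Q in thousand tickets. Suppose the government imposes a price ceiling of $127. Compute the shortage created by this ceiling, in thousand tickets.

In a free market, 683 - 4P = 2P - 157 gives the equilibrium P* = 140, Q* = 123.
Since 127 < 140, the ceiling is binding.
At P = 127: Qd = 683 - 4·127 = 175 and Qs = 2·127 - 157 = 97.
Shortage = Qd - Qs = 175 - 97 = 78.

78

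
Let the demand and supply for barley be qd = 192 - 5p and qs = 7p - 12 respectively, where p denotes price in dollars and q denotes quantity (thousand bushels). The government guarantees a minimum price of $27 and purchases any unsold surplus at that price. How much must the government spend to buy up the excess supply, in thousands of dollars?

In a free market, 192 - 5p = 7p - 12 gives the equilibrium p* = 17, q* = 107.
The floor of 27 is above the equilibrium price 17, so it binds.
At p = 27: qd = 192 - 5·27 = 57 and qs = 7·27 - 12 = 177.
Surplus = qs - qd = 120.
Government expenditure = surplus × support price = 120 × 27 = 3240.

3240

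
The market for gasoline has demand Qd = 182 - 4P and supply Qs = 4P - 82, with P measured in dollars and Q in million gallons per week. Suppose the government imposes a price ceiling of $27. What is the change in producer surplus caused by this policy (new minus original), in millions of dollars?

-228

Without the control the market clears where 182 - 4P = 4P - 82, i.e. P* = 33 and Q* = 50.
Since 27 < 33, the ceiling is binding.
At P = 27: Qd = 182 - 4·27 = 74 and Qs = 4·27 - 82 = 26.
Producer surplus without the control is ½ · (33 - 20.5) · 50 = 312.5.
With the ceiling, producers sell 26 units at 27, so PS = ½ · (27 - 20.5) · 26 = 84.5.
Change in producer surplus = 84.5 - 312.5 = -228.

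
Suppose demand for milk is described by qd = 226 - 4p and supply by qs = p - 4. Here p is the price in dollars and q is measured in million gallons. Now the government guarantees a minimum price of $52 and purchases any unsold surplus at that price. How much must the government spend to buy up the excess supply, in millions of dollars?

1560

Without the control the market clears where 226 - 4p = p - 4, i.e. p* = 46 and q* = 42.
The floor of 52 is above the equilibrium price 46, so it binds.
At p = 52: qd = 226 - 4·52 = 18 and qs = 52 - 4 = 48.
Surplus = qs - qd = 30.
Government expenditure = surplus × support price = 30 × 52 = 1560.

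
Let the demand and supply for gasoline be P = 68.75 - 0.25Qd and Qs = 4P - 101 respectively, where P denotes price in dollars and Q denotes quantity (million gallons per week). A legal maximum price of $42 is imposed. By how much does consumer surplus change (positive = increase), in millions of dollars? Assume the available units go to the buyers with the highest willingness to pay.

285

Rearranging demand gives Qd = 275 - 4P. In a free market, 275 - 4P = 4P - 101 gives the equilibrium P* = 47, Q* = 87.
Since 42 < 47, the ceiling is binding.
At P = 42: Qd = 275 - 4·42 = 107 and Qs = 4·42 - 101 = 67.
Consumer surplus without the control is ½ · (68.75 - 47) · 87 = 946.125.
With the ceiling, 67 units are sold at 42 (assume they go to the highest-value buyers). The demand price at Q = 67 is 52, so CS = ½ · [(68.75 - 42) + (52 - 42)] · 67 = 1231.125.
Change in consumer surplus = 1231.125 - 946.125 = 285.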